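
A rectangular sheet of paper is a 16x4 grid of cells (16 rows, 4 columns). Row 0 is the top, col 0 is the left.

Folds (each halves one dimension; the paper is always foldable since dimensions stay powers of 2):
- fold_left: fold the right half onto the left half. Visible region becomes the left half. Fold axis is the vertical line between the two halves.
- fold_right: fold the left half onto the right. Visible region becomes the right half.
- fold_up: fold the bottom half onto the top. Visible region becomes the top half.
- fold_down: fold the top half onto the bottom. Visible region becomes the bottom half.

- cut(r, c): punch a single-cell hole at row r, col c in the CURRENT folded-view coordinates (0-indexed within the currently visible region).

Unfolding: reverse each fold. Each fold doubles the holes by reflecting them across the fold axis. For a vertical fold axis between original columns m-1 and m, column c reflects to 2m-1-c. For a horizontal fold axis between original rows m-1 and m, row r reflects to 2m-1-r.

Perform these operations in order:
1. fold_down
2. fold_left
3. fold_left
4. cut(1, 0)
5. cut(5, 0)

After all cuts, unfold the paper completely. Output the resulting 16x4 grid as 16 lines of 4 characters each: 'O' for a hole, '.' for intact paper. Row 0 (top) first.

Answer: ....
....
OOOO
....
....
....
OOOO
....
....
OOOO
....
....
....
OOOO
....
....

Derivation:
Op 1 fold_down: fold axis h@8; visible region now rows[8,16) x cols[0,4) = 8x4
Op 2 fold_left: fold axis v@2; visible region now rows[8,16) x cols[0,2) = 8x2
Op 3 fold_left: fold axis v@1; visible region now rows[8,16) x cols[0,1) = 8x1
Op 4 cut(1, 0): punch at orig (9,0); cuts so far [(9, 0)]; region rows[8,16) x cols[0,1) = 8x1
Op 5 cut(5, 0): punch at orig (13,0); cuts so far [(9, 0), (13, 0)]; region rows[8,16) x cols[0,1) = 8x1
Unfold 1 (reflect across v@1): 4 holes -> [(9, 0), (9, 1), (13, 0), (13, 1)]
Unfold 2 (reflect across v@2): 8 holes -> [(9, 0), (9, 1), (9, 2), (9, 3), (13, 0), (13, 1), (13, 2), (13, 3)]
Unfold 3 (reflect across h@8): 16 holes -> [(2, 0), (2, 1), (2, 2), (2, 3), (6, 0), (6, 1), (6, 2), (6, 3), (9, 0), (9, 1), (9, 2), (9, 3), (13, 0), (13, 1), (13, 2), (13, 3)]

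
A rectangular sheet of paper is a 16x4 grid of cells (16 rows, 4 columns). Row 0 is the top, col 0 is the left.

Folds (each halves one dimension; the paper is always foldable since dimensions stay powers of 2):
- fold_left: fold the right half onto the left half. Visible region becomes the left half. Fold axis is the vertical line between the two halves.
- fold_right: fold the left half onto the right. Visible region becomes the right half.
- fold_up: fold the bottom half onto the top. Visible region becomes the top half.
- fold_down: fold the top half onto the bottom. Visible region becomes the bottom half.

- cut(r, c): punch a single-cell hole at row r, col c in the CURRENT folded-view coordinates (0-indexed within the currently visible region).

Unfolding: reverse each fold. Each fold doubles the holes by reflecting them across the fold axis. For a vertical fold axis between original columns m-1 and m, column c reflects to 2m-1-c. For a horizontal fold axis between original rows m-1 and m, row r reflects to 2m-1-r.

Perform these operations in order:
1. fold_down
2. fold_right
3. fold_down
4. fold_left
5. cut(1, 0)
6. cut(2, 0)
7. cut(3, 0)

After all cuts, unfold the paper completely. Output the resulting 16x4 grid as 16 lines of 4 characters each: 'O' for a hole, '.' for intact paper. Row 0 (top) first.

Op 1 fold_down: fold axis h@8; visible region now rows[8,16) x cols[0,4) = 8x4
Op 2 fold_right: fold axis v@2; visible region now rows[8,16) x cols[2,4) = 8x2
Op 3 fold_down: fold axis h@12; visible region now rows[12,16) x cols[2,4) = 4x2
Op 4 fold_left: fold axis v@3; visible region now rows[12,16) x cols[2,3) = 4x1
Op 5 cut(1, 0): punch at orig (13,2); cuts so far [(13, 2)]; region rows[12,16) x cols[2,3) = 4x1
Op 6 cut(2, 0): punch at orig (14,2); cuts so far [(13, 2), (14, 2)]; region rows[12,16) x cols[2,3) = 4x1
Op 7 cut(3, 0): punch at orig (15,2); cuts so far [(13, 2), (14, 2), (15, 2)]; region rows[12,16) x cols[2,3) = 4x1
Unfold 1 (reflect across v@3): 6 holes -> [(13, 2), (13, 3), (14, 2), (14, 3), (15, 2), (15, 3)]
Unfold 2 (reflect across h@12): 12 holes -> [(8, 2), (8, 3), (9, 2), (9, 3), (10, 2), (10, 3), (13, 2), (13, 3), (14, 2), (14, 3), (15, 2), (15, 3)]
Unfold 3 (reflect across v@2): 24 holes -> [(8, 0), (8, 1), (8, 2), (8, 3), (9, 0), (9, 1), (9, 2), (9, 3), (10, 0), (10, 1), (10, 2), (10, 3), (13, 0), (13, 1), (13, 2), (13, 3), (14, 0), (14, 1), (14, 2), (14, 3), (15, 0), (15, 1), (15, 2), (15, 3)]
Unfold 4 (reflect across h@8): 48 holes -> [(0, 0), (0, 1), (0, 2), (0, 3), (1, 0), (1, 1), (1, 2), (1, 3), (2, 0), (2, 1), (2, 2), (2, 3), (5, 0), (5, 1), (5, 2), (5, 3), (6, 0), (6, 1), (6, 2), (6, 3), (7, 0), (7, 1), (7, 2), (7, 3), (8, 0), (8, 1), (8, 2), (8, 3), (9, 0), (9, 1), (9, 2), (9, 3), (10, 0), (10, 1), (10, 2), (10, 3), (13, 0), (13, 1), (13, 2), (13, 3), (14, 0), (14, 1), (14, 2), (14, 3), (15, 0), (15, 1), (15, 2), (15, 3)]

Answer: OOOO
OOOO
OOOO
....
....
OOOO
OOOO
OOOO
OOOO
OOOO
OOOO
....
....
OOOO
OOOO
OOOO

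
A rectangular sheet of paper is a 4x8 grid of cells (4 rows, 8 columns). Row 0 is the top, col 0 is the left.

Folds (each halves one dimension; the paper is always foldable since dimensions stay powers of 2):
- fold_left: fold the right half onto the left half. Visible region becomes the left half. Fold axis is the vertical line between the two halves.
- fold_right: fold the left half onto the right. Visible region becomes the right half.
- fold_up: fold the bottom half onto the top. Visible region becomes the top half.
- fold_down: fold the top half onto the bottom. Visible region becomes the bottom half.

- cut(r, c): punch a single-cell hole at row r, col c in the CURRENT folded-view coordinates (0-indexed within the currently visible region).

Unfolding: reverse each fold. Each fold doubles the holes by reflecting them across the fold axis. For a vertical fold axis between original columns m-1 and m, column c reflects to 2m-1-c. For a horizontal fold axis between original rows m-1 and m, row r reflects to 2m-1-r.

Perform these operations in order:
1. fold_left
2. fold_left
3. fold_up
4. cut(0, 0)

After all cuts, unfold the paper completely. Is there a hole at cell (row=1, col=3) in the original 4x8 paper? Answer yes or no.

Op 1 fold_left: fold axis v@4; visible region now rows[0,4) x cols[0,4) = 4x4
Op 2 fold_left: fold axis v@2; visible region now rows[0,4) x cols[0,2) = 4x2
Op 3 fold_up: fold axis h@2; visible region now rows[0,2) x cols[0,2) = 2x2
Op 4 cut(0, 0): punch at orig (0,0); cuts so far [(0, 0)]; region rows[0,2) x cols[0,2) = 2x2
Unfold 1 (reflect across h@2): 2 holes -> [(0, 0), (3, 0)]
Unfold 2 (reflect across v@2): 4 holes -> [(0, 0), (0, 3), (3, 0), (3, 3)]
Unfold 3 (reflect across v@4): 8 holes -> [(0, 0), (0, 3), (0, 4), (0, 7), (3, 0), (3, 3), (3, 4), (3, 7)]
Holes: [(0, 0), (0, 3), (0, 4), (0, 7), (3, 0), (3, 3), (3, 4), (3, 7)]

Answer: no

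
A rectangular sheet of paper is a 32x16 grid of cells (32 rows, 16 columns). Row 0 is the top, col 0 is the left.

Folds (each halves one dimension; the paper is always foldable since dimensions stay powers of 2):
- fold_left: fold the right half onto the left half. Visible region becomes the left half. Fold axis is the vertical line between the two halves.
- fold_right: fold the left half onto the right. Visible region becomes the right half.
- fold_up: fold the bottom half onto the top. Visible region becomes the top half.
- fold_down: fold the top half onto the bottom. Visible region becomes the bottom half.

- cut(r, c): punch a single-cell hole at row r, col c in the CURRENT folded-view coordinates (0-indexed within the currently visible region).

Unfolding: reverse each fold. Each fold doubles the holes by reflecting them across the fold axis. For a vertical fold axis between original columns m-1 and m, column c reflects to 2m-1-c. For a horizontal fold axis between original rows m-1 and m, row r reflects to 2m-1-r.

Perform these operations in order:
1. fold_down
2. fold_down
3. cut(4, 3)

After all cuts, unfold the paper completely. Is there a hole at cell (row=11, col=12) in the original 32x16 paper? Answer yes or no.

Answer: no

Derivation:
Op 1 fold_down: fold axis h@16; visible region now rows[16,32) x cols[0,16) = 16x16
Op 2 fold_down: fold axis h@24; visible region now rows[24,32) x cols[0,16) = 8x16
Op 3 cut(4, 3): punch at orig (28,3); cuts so far [(28, 3)]; region rows[24,32) x cols[0,16) = 8x16
Unfold 1 (reflect across h@24): 2 holes -> [(19, 3), (28, 3)]
Unfold 2 (reflect across h@16): 4 holes -> [(3, 3), (12, 3), (19, 3), (28, 3)]
Holes: [(3, 3), (12, 3), (19, 3), (28, 3)]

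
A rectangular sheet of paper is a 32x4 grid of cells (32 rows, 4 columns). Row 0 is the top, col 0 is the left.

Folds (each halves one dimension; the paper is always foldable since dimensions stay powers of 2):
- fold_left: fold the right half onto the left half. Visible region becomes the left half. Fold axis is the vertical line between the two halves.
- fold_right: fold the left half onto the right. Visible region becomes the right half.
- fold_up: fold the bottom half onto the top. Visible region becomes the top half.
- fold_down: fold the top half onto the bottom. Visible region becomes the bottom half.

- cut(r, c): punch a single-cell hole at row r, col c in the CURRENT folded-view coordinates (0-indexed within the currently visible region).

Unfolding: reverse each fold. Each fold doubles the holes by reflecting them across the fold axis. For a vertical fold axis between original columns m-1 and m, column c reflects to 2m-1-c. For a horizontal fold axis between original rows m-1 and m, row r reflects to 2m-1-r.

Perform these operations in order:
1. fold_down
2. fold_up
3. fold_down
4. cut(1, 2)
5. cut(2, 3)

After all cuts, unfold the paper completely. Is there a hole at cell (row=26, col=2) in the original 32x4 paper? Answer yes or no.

Answer: yes

Derivation:
Op 1 fold_down: fold axis h@16; visible region now rows[16,32) x cols[0,4) = 16x4
Op 2 fold_up: fold axis h@24; visible region now rows[16,24) x cols[0,4) = 8x4
Op 3 fold_down: fold axis h@20; visible region now rows[20,24) x cols[0,4) = 4x4
Op 4 cut(1, 2): punch at orig (21,2); cuts so far [(21, 2)]; region rows[20,24) x cols[0,4) = 4x4
Op 5 cut(2, 3): punch at orig (22,3); cuts so far [(21, 2), (22, 3)]; region rows[20,24) x cols[0,4) = 4x4
Unfold 1 (reflect across h@20): 4 holes -> [(17, 3), (18, 2), (21, 2), (22, 3)]
Unfold 2 (reflect across h@24): 8 holes -> [(17, 3), (18, 2), (21, 2), (22, 3), (25, 3), (26, 2), (29, 2), (30, 3)]
Unfold 3 (reflect across h@16): 16 holes -> [(1, 3), (2, 2), (5, 2), (6, 3), (9, 3), (10, 2), (13, 2), (14, 3), (17, 3), (18, 2), (21, 2), (22, 3), (25, 3), (26, 2), (29, 2), (30, 3)]
Holes: [(1, 3), (2, 2), (5, 2), (6, 3), (9, 3), (10, 2), (13, 2), (14, 3), (17, 3), (18, 2), (21, 2), (22, 3), (25, 3), (26, 2), (29, 2), (30, 3)]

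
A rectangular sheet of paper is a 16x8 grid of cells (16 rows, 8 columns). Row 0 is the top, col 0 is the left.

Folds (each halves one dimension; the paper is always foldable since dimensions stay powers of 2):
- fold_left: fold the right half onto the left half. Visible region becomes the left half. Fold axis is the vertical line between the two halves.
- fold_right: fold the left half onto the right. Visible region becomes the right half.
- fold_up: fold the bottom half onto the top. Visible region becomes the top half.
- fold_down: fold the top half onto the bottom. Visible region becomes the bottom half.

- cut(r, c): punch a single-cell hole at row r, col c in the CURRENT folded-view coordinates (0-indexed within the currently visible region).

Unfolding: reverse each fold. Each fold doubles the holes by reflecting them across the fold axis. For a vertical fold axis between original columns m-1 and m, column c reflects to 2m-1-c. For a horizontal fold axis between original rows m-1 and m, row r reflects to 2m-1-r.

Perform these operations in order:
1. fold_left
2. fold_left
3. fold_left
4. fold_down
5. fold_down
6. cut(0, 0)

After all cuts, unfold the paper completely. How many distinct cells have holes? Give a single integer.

Op 1 fold_left: fold axis v@4; visible region now rows[0,16) x cols[0,4) = 16x4
Op 2 fold_left: fold axis v@2; visible region now rows[0,16) x cols[0,2) = 16x2
Op 3 fold_left: fold axis v@1; visible region now rows[0,16) x cols[0,1) = 16x1
Op 4 fold_down: fold axis h@8; visible region now rows[8,16) x cols[0,1) = 8x1
Op 5 fold_down: fold axis h@12; visible region now rows[12,16) x cols[0,1) = 4x1
Op 6 cut(0, 0): punch at orig (12,0); cuts so far [(12, 0)]; region rows[12,16) x cols[0,1) = 4x1
Unfold 1 (reflect across h@12): 2 holes -> [(11, 0), (12, 0)]
Unfold 2 (reflect across h@8): 4 holes -> [(3, 0), (4, 0), (11, 0), (12, 0)]
Unfold 3 (reflect across v@1): 8 holes -> [(3, 0), (3, 1), (4, 0), (4, 1), (11, 0), (11, 1), (12, 0), (12, 1)]
Unfold 4 (reflect across v@2): 16 holes -> [(3, 0), (3, 1), (3, 2), (3, 3), (4, 0), (4, 1), (4, 2), (4, 3), (11, 0), (11, 1), (11, 2), (11, 3), (12, 0), (12, 1), (12, 2), (12, 3)]
Unfold 5 (reflect across v@4): 32 holes -> [(3, 0), (3, 1), (3, 2), (3, 3), (3, 4), (3, 5), (3, 6), (3, 7), (4, 0), (4, 1), (4, 2), (4, 3), (4, 4), (4, 5), (4, 6), (4, 7), (11, 0), (11, 1), (11, 2), (11, 3), (11, 4), (11, 5), (11, 6), (11, 7), (12, 0), (12, 1), (12, 2), (12, 3), (12, 4), (12, 5), (12, 6), (12, 7)]

Answer: 32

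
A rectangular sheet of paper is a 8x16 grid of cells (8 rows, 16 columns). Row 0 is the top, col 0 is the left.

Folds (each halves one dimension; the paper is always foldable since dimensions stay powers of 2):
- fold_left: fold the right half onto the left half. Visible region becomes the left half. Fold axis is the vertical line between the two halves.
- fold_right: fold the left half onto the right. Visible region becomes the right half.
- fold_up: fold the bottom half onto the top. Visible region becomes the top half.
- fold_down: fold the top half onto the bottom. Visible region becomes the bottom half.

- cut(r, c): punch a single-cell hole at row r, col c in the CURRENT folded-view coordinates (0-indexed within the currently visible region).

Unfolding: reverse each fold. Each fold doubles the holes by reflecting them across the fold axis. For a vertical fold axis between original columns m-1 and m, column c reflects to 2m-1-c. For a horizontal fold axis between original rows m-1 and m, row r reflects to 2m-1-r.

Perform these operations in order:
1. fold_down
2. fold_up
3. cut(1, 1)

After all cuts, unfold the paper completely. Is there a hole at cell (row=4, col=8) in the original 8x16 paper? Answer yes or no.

Answer: no

Derivation:
Op 1 fold_down: fold axis h@4; visible region now rows[4,8) x cols[0,16) = 4x16
Op 2 fold_up: fold axis h@6; visible region now rows[4,6) x cols[0,16) = 2x16
Op 3 cut(1, 1): punch at orig (5,1); cuts so far [(5, 1)]; region rows[4,6) x cols[0,16) = 2x16
Unfold 1 (reflect across h@6): 2 holes -> [(5, 1), (6, 1)]
Unfold 2 (reflect across h@4): 4 holes -> [(1, 1), (2, 1), (5, 1), (6, 1)]
Holes: [(1, 1), (2, 1), (5, 1), (6, 1)]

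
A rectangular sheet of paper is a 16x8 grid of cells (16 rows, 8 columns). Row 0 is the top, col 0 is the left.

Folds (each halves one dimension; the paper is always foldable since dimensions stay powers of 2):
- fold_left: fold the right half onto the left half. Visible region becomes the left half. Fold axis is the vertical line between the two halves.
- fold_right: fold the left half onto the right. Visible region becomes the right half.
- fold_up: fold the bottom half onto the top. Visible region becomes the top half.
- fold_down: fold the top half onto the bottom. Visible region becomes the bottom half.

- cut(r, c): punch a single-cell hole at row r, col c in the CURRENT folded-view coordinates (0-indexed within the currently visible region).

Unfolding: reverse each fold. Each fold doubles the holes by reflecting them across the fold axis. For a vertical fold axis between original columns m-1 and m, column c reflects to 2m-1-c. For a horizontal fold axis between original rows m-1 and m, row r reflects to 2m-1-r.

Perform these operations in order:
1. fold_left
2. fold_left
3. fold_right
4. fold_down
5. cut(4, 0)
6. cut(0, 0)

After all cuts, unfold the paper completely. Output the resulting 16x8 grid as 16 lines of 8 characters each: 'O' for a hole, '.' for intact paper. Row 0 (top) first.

Op 1 fold_left: fold axis v@4; visible region now rows[0,16) x cols[0,4) = 16x4
Op 2 fold_left: fold axis v@2; visible region now rows[0,16) x cols[0,2) = 16x2
Op 3 fold_right: fold axis v@1; visible region now rows[0,16) x cols[1,2) = 16x1
Op 4 fold_down: fold axis h@8; visible region now rows[8,16) x cols[1,2) = 8x1
Op 5 cut(4, 0): punch at orig (12,1); cuts so far [(12, 1)]; region rows[8,16) x cols[1,2) = 8x1
Op 6 cut(0, 0): punch at orig (8,1); cuts so far [(8, 1), (12, 1)]; region rows[8,16) x cols[1,2) = 8x1
Unfold 1 (reflect across h@8): 4 holes -> [(3, 1), (7, 1), (8, 1), (12, 1)]
Unfold 2 (reflect across v@1): 8 holes -> [(3, 0), (3, 1), (7, 0), (7, 1), (8, 0), (8, 1), (12, 0), (12, 1)]
Unfold 3 (reflect across v@2): 16 holes -> [(3, 0), (3, 1), (3, 2), (3, 3), (7, 0), (7, 1), (7, 2), (7, 3), (8, 0), (8, 1), (8, 2), (8, 3), (12, 0), (12, 1), (12, 2), (12, 3)]
Unfold 4 (reflect across v@4): 32 holes -> [(3, 0), (3, 1), (3, 2), (3, 3), (3, 4), (3, 5), (3, 6), (3, 7), (7, 0), (7, 1), (7, 2), (7, 3), (7, 4), (7, 5), (7, 6), (7, 7), (8, 0), (8, 1), (8, 2), (8, 3), (8, 4), (8, 5), (8, 6), (8, 7), (12, 0), (12, 1), (12, 2), (12, 3), (12, 4), (12, 5), (12, 6), (12, 7)]

Answer: ........
........
........
OOOOOOOO
........
........
........
OOOOOOOO
OOOOOOOO
........
........
........
OOOOOOOO
........
........
........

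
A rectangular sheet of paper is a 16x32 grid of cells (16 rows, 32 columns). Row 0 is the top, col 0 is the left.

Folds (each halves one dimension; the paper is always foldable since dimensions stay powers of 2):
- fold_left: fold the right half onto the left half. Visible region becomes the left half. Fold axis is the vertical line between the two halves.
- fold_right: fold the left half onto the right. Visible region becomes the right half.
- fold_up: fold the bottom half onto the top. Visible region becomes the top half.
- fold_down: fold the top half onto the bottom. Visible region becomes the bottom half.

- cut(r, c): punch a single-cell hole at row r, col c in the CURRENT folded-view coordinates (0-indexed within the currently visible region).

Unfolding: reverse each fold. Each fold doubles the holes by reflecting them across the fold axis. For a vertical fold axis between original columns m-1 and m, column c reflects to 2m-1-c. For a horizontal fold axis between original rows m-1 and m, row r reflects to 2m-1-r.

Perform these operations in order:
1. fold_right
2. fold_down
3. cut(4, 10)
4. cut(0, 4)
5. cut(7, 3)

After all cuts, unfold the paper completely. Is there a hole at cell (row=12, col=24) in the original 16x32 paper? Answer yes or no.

Op 1 fold_right: fold axis v@16; visible region now rows[0,16) x cols[16,32) = 16x16
Op 2 fold_down: fold axis h@8; visible region now rows[8,16) x cols[16,32) = 8x16
Op 3 cut(4, 10): punch at orig (12,26); cuts so far [(12, 26)]; region rows[8,16) x cols[16,32) = 8x16
Op 4 cut(0, 4): punch at orig (8,20); cuts so far [(8, 20), (12, 26)]; region rows[8,16) x cols[16,32) = 8x16
Op 5 cut(7, 3): punch at orig (15,19); cuts so far [(8, 20), (12, 26), (15, 19)]; region rows[8,16) x cols[16,32) = 8x16
Unfold 1 (reflect across h@8): 6 holes -> [(0, 19), (3, 26), (7, 20), (8, 20), (12, 26), (15, 19)]
Unfold 2 (reflect across v@16): 12 holes -> [(0, 12), (0, 19), (3, 5), (3, 26), (7, 11), (7, 20), (8, 11), (8, 20), (12, 5), (12, 26), (15, 12), (15, 19)]
Holes: [(0, 12), (0, 19), (3, 5), (3, 26), (7, 11), (7, 20), (8, 11), (8, 20), (12, 5), (12, 26), (15, 12), (15, 19)]

Answer: no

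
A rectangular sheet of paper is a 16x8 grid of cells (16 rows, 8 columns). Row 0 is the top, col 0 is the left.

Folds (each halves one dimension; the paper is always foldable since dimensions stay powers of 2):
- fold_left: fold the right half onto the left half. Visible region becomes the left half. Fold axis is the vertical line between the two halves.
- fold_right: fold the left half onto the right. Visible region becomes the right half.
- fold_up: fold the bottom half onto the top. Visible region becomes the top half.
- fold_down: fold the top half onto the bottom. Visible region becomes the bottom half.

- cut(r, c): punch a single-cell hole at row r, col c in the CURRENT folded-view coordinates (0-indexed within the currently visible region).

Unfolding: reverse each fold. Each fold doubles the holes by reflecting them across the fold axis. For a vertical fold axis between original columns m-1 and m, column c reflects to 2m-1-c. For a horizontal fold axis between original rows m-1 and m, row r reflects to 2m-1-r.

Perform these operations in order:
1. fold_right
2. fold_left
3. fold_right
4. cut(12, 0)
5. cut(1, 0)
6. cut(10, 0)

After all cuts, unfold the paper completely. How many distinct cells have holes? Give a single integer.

Op 1 fold_right: fold axis v@4; visible region now rows[0,16) x cols[4,8) = 16x4
Op 2 fold_left: fold axis v@6; visible region now rows[0,16) x cols[4,6) = 16x2
Op 3 fold_right: fold axis v@5; visible region now rows[0,16) x cols[5,6) = 16x1
Op 4 cut(12, 0): punch at orig (12,5); cuts so far [(12, 5)]; region rows[0,16) x cols[5,6) = 16x1
Op 5 cut(1, 0): punch at orig (1,5); cuts so far [(1, 5), (12, 5)]; region rows[0,16) x cols[5,6) = 16x1
Op 6 cut(10, 0): punch at orig (10,5); cuts so far [(1, 5), (10, 5), (12, 5)]; region rows[0,16) x cols[5,6) = 16x1
Unfold 1 (reflect across v@5): 6 holes -> [(1, 4), (1, 5), (10, 4), (10, 5), (12, 4), (12, 5)]
Unfold 2 (reflect across v@6): 12 holes -> [(1, 4), (1, 5), (1, 6), (1, 7), (10, 4), (10, 5), (10, 6), (10, 7), (12, 4), (12, 5), (12, 6), (12, 7)]
Unfold 3 (reflect across v@4): 24 holes -> [(1, 0), (1, 1), (1, 2), (1, 3), (1, 4), (1, 5), (1, 6), (1, 7), (10, 0), (10, 1), (10, 2), (10, 3), (10, 4), (10, 5), (10, 6), (10, 7), (12, 0), (12, 1), (12, 2), (12, 3), (12, 4), (12, 5), (12, 6), (12, 7)]

Answer: 24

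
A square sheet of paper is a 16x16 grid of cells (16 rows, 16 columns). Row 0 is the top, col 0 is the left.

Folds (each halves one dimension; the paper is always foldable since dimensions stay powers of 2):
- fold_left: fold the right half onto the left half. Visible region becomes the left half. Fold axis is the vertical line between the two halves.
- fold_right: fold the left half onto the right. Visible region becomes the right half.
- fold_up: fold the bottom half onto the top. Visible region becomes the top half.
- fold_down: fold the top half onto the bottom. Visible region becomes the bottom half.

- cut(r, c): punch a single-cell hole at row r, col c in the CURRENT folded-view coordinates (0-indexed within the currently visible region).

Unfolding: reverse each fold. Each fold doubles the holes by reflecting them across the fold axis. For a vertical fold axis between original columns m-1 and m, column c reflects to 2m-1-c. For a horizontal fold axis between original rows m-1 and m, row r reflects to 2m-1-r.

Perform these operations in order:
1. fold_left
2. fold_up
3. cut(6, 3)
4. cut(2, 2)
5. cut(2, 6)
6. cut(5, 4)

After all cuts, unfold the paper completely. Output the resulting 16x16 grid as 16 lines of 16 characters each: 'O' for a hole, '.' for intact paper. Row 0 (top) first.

Answer: ................
................
..O...O..O...O..
................
................
....O......O....
...O........O...
................
................
...O........O...
....O......O....
................
................
..O...O..O...O..
................
................

Derivation:
Op 1 fold_left: fold axis v@8; visible region now rows[0,16) x cols[0,8) = 16x8
Op 2 fold_up: fold axis h@8; visible region now rows[0,8) x cols[0,8) = 8x8
Op 3 cut(6, 3): punch at orig (6,3); cuts so far [(6, 3)]; region rows[0,8) x cols[0,8) = 8x8
Op 4 cut(2, 2): punch at orig (2,2); cuts so far [(2, 2), (6, 3)]; region rows[0,8) x cols[0,8) = 8x8
Op 5 cut(2, 6): punch at orig (2,6); cuts so far [(2, 2), (2, 6), (6, 3)]; region rows[0,8) x cols[0,8) = 8x8
Op 6 cut(5, 4): punch at orig (5,4); cuts so far [(2, 2), (2, 6), (5, 4), (6, 3)]; region rows[0,8) x cols[0,8) = 8x8
Unfold 1 (reflect across h@8): 8 holes -> [(2, 2), (2, 6), (5, 4), (6, 3), (9, 3), (10, 4), (13, 2), (13, 6)]
Unfold 2 (reflect across v@8): 16 holes -> [(2, 2), (2, 6), (2, 9), (2, 13), (5, 4), (5, 11), (6, 3), (6, 12), (9, 3), (9, 12), (10, 4), (10, 11), (13, 2), (13, 6), (13, 9), (13, 13)]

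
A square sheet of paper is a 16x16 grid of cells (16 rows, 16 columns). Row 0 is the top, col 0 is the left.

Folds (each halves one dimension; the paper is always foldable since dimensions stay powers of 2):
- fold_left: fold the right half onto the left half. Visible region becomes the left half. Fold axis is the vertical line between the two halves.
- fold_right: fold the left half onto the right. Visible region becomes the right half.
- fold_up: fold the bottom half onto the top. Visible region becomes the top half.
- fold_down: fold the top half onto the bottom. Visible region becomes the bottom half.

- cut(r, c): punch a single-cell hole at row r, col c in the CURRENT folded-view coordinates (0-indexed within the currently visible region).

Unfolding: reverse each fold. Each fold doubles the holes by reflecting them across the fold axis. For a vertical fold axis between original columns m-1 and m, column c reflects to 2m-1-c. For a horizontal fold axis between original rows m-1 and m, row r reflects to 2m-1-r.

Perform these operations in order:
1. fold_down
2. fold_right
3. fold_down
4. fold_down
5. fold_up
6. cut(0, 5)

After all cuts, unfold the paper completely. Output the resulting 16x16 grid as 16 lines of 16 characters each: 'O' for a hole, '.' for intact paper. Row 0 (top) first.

Op 1 fold_down: fold axis h@8; visible region now rows[8,16) x cols[0,16) = 8x16
Op 2 fold_right: fold axis v@8; visible region now rows[8,16) x cols[8,16) = 8x8
Op 3 fold_down: fold axis h@12; visible region now rows[12,16) x cols[8,16) = 4x8
Op 4 fold_down: fold axis h@14; visible region now rows[14,16) x cols[8,16) = 2x8
Op 5 fold_up: fold axis h@15; visible region now rows[14,15) x cols[8,16) = 1x8
Op 6 cut(0, 5): punch at orig (14,13); cuts so far [(14, 13)]; region rows[14,15) x cols[8,16) = 1x8
Unfold 1 (reflect across h@15): 2 holes -> [(14, 13), (15, 13)]
Unfold 2 (reflect across h@14): 4 holes -> [(12, 13), (13, 13), (14, 13), (15, 13)]
Unfold 3 (reflect across h@12): 8 holes -> [(8, 13), (9, 13), (10, 13), (11, 13), (12, 13), (13, 13), (14, 13), (15, 13)]
Unfold 4 (reflect across v@8): 16 holes -> [(8, 2), (8, 13), (9, 2), (9, 13), (10, 2), (10, 13), (11, 2), (11, 13), (12, 2), (12, 13), (13, 2), (13, 13), (14, 2), (14, 13), (15, 2), (15, 13)]
Unfold 5 (reflect across h@8): 32 holes -> [(0, 2), (0, 13), (1, 2), (1, 13), (2, 2), (2, 13), (3, 2), (3, 13), (4, 2), (4, 13), (5, 2), (5, 13), (6, 2), (6, 13), (7, 2), (7, 13), (8, 2), (8, 13), (9, 2), (9, 13), (10, 2), (10, 13), (11, 2), (11, 13), (12, 2), (12, 13), (13, 2), (13, 13), (14, 2), (14, 13), (15, 2), (15, 13)]

Answer: ..O..........O..
..O..........O..
..O..........O..
..O..........O..
..O..........O..
..O..........O..
..O..........O..
..O..........O..
..O..........O..
..O..........O..
..O..........O..
..O..........O..
..O..........O..
..O..........O..
..O..........O..
..O..........O..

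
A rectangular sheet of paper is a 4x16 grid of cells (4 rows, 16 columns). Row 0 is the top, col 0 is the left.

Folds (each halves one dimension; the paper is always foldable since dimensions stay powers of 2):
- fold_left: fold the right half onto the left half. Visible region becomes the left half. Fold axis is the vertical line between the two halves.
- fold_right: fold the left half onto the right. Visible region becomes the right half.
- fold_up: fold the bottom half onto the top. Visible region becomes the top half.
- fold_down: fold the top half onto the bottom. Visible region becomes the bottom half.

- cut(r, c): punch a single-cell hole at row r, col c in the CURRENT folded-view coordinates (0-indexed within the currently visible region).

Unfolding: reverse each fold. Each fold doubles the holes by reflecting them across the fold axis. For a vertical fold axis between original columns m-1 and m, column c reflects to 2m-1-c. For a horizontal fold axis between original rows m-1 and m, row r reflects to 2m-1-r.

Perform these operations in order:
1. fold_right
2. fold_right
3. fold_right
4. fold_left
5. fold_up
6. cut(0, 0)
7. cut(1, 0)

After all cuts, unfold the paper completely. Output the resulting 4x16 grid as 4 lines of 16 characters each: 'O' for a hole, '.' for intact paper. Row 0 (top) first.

Answer: OOOOOOOOOOOOOOOO
OOOOOOOOOOOOOOOO
OOOOOOOOOOOOOOOO
OOOOOOOOOOOOOOOO

Derivation:
Op 1 fold_right: fold axis v@8; visible region now rows[0,4) x cols[8,16) = 4x8
Op 2 fold_right: fold axis v@12; visible region now rows[0,4) x cols[12,16) = 4x4
Op 3 fold_right: fold axis v@14; visible region now rows[0,4) x cols[14,16) = 4x2
Op 4 fold_left: fold axis v@15; visible region now rows[0,4) x cols[14,15) = 4x1
Op 5 fold_up: fold axis h@2; visible region now rows[0,2) x cols[14,15) = 2x1
Op 6 cut(0, 0): punch at orig (0,14); cuts so far [(0, 14)]; region rows[0,2) x cols[14,15) = 2x1
Op 7 cut(1, 0): punch at orig (1,14); cuts so far [(0, 14), (1, 14)]; region rows[0,2) x cols[14,15) = 2x1
Unfold 1 (reflect across h@2): 4 holes -> [(0, 14), (1, 14), (2, 14), (3, 14)]
Unfold 2 (reflect across v@15): 8 holes -> [(0, 14), (0, 15), (1, 14), (1, 15), (2, 14), (2, 15), (3, 14), (3, 15)]
Unfold 3 (reflect across v@14): 16 holes -> [(0, 12), (0, 13), (0, 14), (0, 15), (1, 12), (1, 13), (1, 14), (1, 15), (2, 12), (2, 13), (2, 14), (2, 15), (3, 12), (3, 13), (3, 14), (3, 15)]
Unfold 4 (reflect across v@12): 32 holes -> [(0, 8), (0, 9), (0, 10), (0, 11), (0, 12), (0, 13), (0, 14), (0, 15), (1, 8), (1, 9), (1, 10), (1, 11), (1, 12), (1, 13), (1, 14), (1, 15), (2, 8), (2, 9), (2, 10), (2, 11), (2, 12), (2, 13), (2, 14), (2, 15), (3, 8), (3, 9), (3, 10), (3, 11), (3, 12), (3, 13), (3, 14), (3, 15)]
Unfold 5 (reflect across v@8): 64 holes -> [(0, 0), (0, 1), (0, 2), (0, 3), (0, 4), (0, 5), (0, 6), (0, 7), (0, 8), (0, 9), (0, 10), (0, 11), (0, 12), (0, 13), (0, 14), (0, 15), (1, 0), (1, 1), (1, 2), (1, 3), (1, 4), (1, 5), (1, 6), (1, 7), (1, 8), (1, 9), (1, 10), (1, 11), (1, 12), (1, 13), (1, 14), (1, 15), (2, 0), (2, 1), (2, 2), (2, 3), (2, 4), (2, 5), (2, 6), (2, 7), (2, 8), (2, 9), (2, 10), (2, 11), (2, 12), (2, 13), (2, 14), (2, 15), (3, 0), (3, 1), (3, 2), (3, 3), (3, 4), (3, 5), (3, 6), (3, 7), (3, 8), (3, 9), (3, 10), (3, 11), (3, 12), (3, 13), (3, 14), (3, 15)]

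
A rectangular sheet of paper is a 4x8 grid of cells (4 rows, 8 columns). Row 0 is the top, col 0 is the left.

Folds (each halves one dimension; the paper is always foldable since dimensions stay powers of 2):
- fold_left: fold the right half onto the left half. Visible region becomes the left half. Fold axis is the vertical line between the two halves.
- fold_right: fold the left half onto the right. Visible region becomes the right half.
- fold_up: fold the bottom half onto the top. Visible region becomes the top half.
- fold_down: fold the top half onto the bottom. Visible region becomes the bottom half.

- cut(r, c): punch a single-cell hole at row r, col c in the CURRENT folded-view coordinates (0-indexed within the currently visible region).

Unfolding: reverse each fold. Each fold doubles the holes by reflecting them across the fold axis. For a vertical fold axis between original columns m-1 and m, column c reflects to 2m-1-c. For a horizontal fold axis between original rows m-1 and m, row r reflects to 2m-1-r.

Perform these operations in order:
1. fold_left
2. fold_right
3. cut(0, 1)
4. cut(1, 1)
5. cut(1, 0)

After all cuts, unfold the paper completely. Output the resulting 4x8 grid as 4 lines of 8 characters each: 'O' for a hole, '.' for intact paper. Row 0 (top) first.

Op 1 fold_left: fold axis v@4; visible region now rows[0,4) x cols[0,4) = 4x4
Op 2 fold_right: fold axis v@2; visible region now rows[0,4) x cols[2,4) = 4x2
Op 3 cut(0, 1): punch at orig (0,3); cuts so far [(0, 3)]; region rows[0,4) x cols[2,4) = 4x2
Op 4 cut(1, 1): punch at orig (1,3); cuts so far [(0, 3), (1, 3)]; region rows[0,4) x cols[2,4) = 4x2
Op 5 cut(1, 0): punch at orig (1,2); cuts so far [(0, 3), (1, 2), (1, 3)]; region rows[0,4) x cols[2,4) = 4x2
Unfold 1 (reflect across v@2): 6 holes -> [(0, 0), (0, 3), (1, 0), (1, 1), (1, 2), (1, 3)]
Unfold 2 (reflect across v@4): 12 holes -> [(0, 0), (0, 3), (0, 4), (0, 7), (1, 0), (1, 1), (1, 2), (1, 3), (1, 4), (1, 5), (1, 6), (1, 7)]

Answer: O..OO..O
OOOOOOOO
........
........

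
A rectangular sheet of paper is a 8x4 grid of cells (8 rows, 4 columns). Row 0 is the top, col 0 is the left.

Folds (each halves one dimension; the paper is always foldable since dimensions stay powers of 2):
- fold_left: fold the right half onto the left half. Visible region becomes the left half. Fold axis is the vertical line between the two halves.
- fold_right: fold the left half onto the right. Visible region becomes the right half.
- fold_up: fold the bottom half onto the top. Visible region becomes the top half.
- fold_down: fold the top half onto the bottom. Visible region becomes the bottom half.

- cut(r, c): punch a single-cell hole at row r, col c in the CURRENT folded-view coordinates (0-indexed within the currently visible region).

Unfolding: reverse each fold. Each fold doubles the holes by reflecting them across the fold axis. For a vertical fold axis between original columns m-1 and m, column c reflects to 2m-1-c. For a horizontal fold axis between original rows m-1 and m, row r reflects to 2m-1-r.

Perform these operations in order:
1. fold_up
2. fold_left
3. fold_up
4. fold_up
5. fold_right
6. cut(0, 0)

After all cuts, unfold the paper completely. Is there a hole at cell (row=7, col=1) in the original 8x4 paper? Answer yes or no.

Op 1 fold_up: fold axis h@4; visible region now rows[0,4) x cols[0,4) = 4x4
Op 2 fold_left: fold axis v@2; visible region now rows[0,4) x cols[0,2) = 4x2
Op 3 fold_up: fold axis h@2; visible region now rows[0,2) x cols[0,2) = 2x2
Op 4 fold_up: fold axis h@1; visible region now rows[0,1) x cols[0,2) = 1x2
Op 5 fold_right: fold axis v@1; visible region now rows[0,1) x cols[1,2) = 1x1
Op 6 cut(0, 0): punch at orig (0,1); cuts so far [(0, 1)]; region rows[0,1) x cols[1,2) = 1x1
Unfold 1 (reflect across v@1): 2 holes -> [(0, 0), (0, 1)]
Unfold 2 (reflect across h@1): 4 holes -> [(0, 0), (0, 1), (1, 0), (1, 1)]
Unfold 3 (reflect across h@2): 8 holes -> [(0, 0), (0, 1), (1, 0), (1, 1), (2, 0), (2, 1), (3, 0), (3, 1)]
Unfold 4 (reflect across v@2): 16 holes -> [(0, 0), (0, 1), (0, 2), (0, 3), (1, 0), (1, 1), (1, 2), (1, 3), (2, 0), (2, 1), (2, 2), (2, 3), (3, 0), (3, 1), (3, 2), (3, 3)]
Unfold 5 (reflect across h@4): 32 holes -> [(0, 0), (0, 1), (0, 2), (0, 3), (1, 0), (1, 1), (1, 2), (1, 3), (2, 0), (2, 1), (2, 2), (2, 3), (3, 0), (3, 1), (3, 2), (3, 3), (4, 0), (4, 1), (4, 2), (4, 3), (5, 0), (5, 1), (5, 2), (5, 3), (6, 0), (6, 1), (6, 2), (6, 3), (7, 0), (7, 1), (7, 2), (7, 3)]
Holes: [(0, 0), (0, 1), (0, 2), (0, 3), (1, 0), (1, 1), (1, 2), (1, 3), (2, 0), (2, 1), (2, 2), (2, 3), (3, 0), (3, 1), (3, 2), (3, 3), (4, 0), (4, 1), (4, 2), (4, 3), (5, 0), (5, 1), (5, 2), (5, 3), (6, 0), (6, 1), (6, 2), (6, 3), (7, 0), (7, 1), (7, 2), (7, 3)]

Answer: yes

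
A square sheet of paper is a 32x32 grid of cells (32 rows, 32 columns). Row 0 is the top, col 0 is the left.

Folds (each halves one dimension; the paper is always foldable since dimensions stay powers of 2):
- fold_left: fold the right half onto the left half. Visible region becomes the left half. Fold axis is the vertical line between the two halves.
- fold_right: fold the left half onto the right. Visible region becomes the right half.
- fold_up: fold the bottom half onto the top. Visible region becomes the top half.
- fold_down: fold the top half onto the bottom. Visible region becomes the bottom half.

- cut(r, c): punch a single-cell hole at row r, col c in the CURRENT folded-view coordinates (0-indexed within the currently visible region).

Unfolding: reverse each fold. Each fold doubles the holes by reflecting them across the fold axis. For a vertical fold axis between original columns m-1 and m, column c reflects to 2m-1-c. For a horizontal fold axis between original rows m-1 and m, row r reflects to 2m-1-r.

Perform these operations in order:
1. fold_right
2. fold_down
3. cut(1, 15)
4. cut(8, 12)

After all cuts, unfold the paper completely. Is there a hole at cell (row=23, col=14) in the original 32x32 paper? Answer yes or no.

Op 1 fold_right: fold axis v@16; visible region now rows[0,32) x cols[16,32) = 32x16
Op 2 fold_down: fold axis h@16; visible region now rows[16,32) x cols[16,32) = 16x16
Op 3 cut(1, 15): punch at orig (17,31); cuts so far [(17, 31)]; region rows[16,32) x cols[16,32) = 16x16
Op 4 cut(8, 12): punch at orig (24,28); cuts so far [(17, 31), (24, 28)]; region rows[16,32) x cols[16,32) = 16x16
Unfold 1 (reflect across h@16): 4 holes -> [(7, 28), (14, 31), (17, 31), (24, 28)]
Unfold 2 (reflect across v@16): 8 holes -> [(7, 3), (7, 28), (14, 0), (14, 31), (17, 0), (17, 31), (24, 3), (24, 28)]
Holes: [(7, 3), (7, 28), (14, 0), (14, 31), (17, 0), (17, 31), (24, 3), (24, 28)]

Answer: no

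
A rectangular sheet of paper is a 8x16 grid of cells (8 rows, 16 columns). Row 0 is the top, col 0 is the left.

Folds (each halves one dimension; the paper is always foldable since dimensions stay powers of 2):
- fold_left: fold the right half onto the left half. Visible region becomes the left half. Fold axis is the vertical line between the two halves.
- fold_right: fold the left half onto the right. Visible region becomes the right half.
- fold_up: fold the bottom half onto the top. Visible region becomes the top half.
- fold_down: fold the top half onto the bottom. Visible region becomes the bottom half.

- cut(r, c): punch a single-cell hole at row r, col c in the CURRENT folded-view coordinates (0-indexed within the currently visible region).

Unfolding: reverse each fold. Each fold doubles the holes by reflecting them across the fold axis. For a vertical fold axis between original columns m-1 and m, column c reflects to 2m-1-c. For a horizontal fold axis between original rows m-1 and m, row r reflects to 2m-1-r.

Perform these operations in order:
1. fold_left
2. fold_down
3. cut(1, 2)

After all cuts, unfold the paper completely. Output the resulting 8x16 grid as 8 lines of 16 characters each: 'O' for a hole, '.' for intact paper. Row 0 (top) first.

Answer: ................
................
..O..........O..
................
................
..O..........O..
................
................

Derivation:
Op 1 fold_left: fold axis v@8; visible region now rows[0,8) x cols[0,8) = 8x8
Op 2 fold_down: fold axis h@4; visible region now rows[4,8) x cols[0,8) = 4x8
Op 3 cut(1, 2): punch at orig (5,2); cuts so far [(5, 2)]; region rows[4,8) x cols[0,8) = 4x8
Unfold 1 (reflect across h@4): 2 holes -> [(2, 2), (5, 2)]
Unfold 2 (reflect across v@8): 4 holes -> [(2, 2), (2, 13), (5, 2), (5, 13)]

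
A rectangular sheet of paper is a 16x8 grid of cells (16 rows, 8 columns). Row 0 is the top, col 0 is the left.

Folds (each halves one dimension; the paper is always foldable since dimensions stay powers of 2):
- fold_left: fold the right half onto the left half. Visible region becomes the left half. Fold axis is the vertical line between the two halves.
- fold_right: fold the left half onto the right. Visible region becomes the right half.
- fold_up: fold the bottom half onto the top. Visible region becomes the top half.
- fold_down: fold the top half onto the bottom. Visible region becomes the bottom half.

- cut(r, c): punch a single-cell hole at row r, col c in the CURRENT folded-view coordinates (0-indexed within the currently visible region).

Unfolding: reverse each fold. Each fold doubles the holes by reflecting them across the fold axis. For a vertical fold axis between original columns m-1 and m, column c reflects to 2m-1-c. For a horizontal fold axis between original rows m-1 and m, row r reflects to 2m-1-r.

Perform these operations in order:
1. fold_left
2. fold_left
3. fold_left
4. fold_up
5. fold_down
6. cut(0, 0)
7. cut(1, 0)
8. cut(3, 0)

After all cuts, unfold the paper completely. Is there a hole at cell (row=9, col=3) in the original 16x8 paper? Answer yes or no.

Op 1 fold_left: fold axis v@4; visible region now rows[0,16) x cols[0,4) = 16x4
Op 2 fold_left: fold axis v@2; visible region now rows[0,16) x cols[0,2) = 16x2
Op 3 fold_left: fold axis v@1; visible region now rows[0,16) x cols[0,1) = 16x1
Op 4 fold_up: fold axis h@8; visible region now rows[0,8) x cols[0,1) = 8x1
Op 5 fold_down: fold axis h@4; visible region now rows[4,8) x cols[0,1) = 4x1
Op 6 cut(0, 0): punch at orig (4,0); cuts so far [(4, 0)]; region rows[4,8) x cols[0,1) = 4x1
Op 7 cut(1, 0): punch at orig (5,0); cuts so far [(4, 0), (5, 0)]; region rows[4,8) x cols[0,1) = 4x1
Op 8 cut(3, 0): punch at orig (7,0); cuts so far [(4, 0), (5, 0), (7, 0)]; region rows[4,8) x cols[0,1) = 4x1
Unfold 1 (reflect across h@4): 6 holes -> [(0, 0), (2, 0), (3, 0), (4, 0), (5, 0), (7, 0)]
Unfold 2 (reflect across h@8): 12 holes -> [(0, 0), (2, 0), (3, 0), (4, 0), (5, 0), (7, 0), (8, 0), (10, 0), (11, 0), (12, 0), (13, 0), (15, 0)]
Unfold 3 (reflect across v@1): 24 holes -> [(0, 0), (0, 1), (2, 0), (2, 1), (3, 0), (3, 1), (4, 0), (4, 1), (5, 0), (5, 1), (7, 0), (7, 1), (8, 0), (8, 1), (10, 0), (10, 1), (11, 0), (11, 1), (12, 0), (12, 1), (13, 0), (13, 1), (15, 0), (15, 1)]
Unfold 4 (reflect across v@2): 48 holes -> [(0, 0), (0, 1), (0, 2), (0, 3), (2, 0), (2, 1), (2, 2), (2, 3), (3, 0), (3, 1), (3, 2), (3, 3), (4, 0), (4, 1), (4, 2), (4, 3), (5, 0), (5, 1), (5, 2), (5, 3), (7, 0), (7, 1), (7, 2), (7, 3), (8, 0), (8, 1), (8, 2), (8, 3), (10, 0), (10, 1), (10, 2), (10, 3), (11, 0), (11, 1), (11, 2), (11, 3), (12, 0), (12, 1), (12, 2), (12, 3), (13, 0), (13, 1), (13, 2), (13, 3), (15, 0), (15, 1), (15, 2), (15, 3)]
Unfold 5 (reflect across v@4): 96 holes -> [(0, 0), (0, 1), (0, 2), (0, 3), (0, 4), (0, 5), (0, 6), (0, 7), (2, 0), (2, 1), (2, 2), (2, 3), (2, 4), (2, 5), (2, 6), (2, 7), (3, 0), (3, 1), (3, 2), (3, 3), (3, 4), (3, 5), (3, 6), (3, 7), (4, 0), (4, 1), (4, 2), (4, 3), (4, 4), (4, 5), (4, 6), (4, 7), (5, 0), (5, 1), (5, 2), (5, 3), (5, 4), (5, 5), (5, 6), (5, 7), (7, 0), (7, 1), (7, 2), (7, 3), (7, 4), (7, 5), (7, 6), (7, 7), (8, 0), (8, 1), (8, 2), (8, 3), (8, 4), (8, 5), (8, 6), (8, 7), (10, 0), (10, 1), (10, 2), (10, 3), (10, 4), (10, 5), (10, 6), (10, 7), (11, 0), (11, 1), (11, 2), (11, 3), (11, 4), (11, 5), (11, 6), (11, 7), (12, 0), (12, 1), (12, 2), (12, 3), (12, 4), (12, 5), (12, 6), (12, 7), (13, 0), (13, 1), (13, 2), (13, 3), (13, 4), (13, 5), (13, 6), (13, 7), (15, 0), (15, 1), (15, 2), (15, 3), (15, 4), (15, 5), (15, 6), (15, 7)]
Holes: [(0, 0), (0, 1), (0, 2), (0, 3), (0, 4), (0, 5), (0, 6), (0, 7), (2, 0), (2, 1), (2, 2), (2, 3), (2, 4), (2, 5), (2, 6), (2, 7), (3, 0), (3, 1), (3, 2), (3, 3), (3, 4), (3, 5), (3, 6), (3, 7), (4, 0), (4, 1), (4, 2), (4, 3), (4, 4), (4, 5), (4, 6), (4, 7), (5, 0), (5, 1), (5, 2), (5, 3), (5, 4), (5, 5), (5, 6), (5, 7), (7, 0), (7, 1), (7, 2), (7, 3), (7, 4), (7, 5), (7, 6), (7, 7), (8, 0), (8, 1), (8, 2), (8, 3), (8, 4), (8, 5), (8, 6), (8, 7), (10, 0), (10, 1), (10, 2), (10, 3), (10, 4), (10, 5), (10, 6), (10, 7), (11, 0), (11, 1), (11, 2), (11, 3), (11, 4), (11, 5), (11, 6), (11, 7), (12, 0), (12, 1), (12, 2), (12, 3), (12, 4), (12, 5), (12, 6), (12, 7), (13, 0), (13, 1), (13, 2), (13, 3), (13, 4), (13, 5), (13, 6), (13, 7), (15, 0), (15, 1), (15, 2), (15, 3), (15, 4), (15, 5), (15, 6), (15, 7)]

Answer: no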